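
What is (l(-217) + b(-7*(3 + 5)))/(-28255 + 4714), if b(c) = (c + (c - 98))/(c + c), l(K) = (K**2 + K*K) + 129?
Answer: -39709/9912 ≈ -4.0062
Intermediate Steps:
l(K) = 129 + 2*K**2 (l(K) = (K**2 + K**2) + 129 = 2*K**2 + 129 = 129 + 2*K**2)
b(c) = (-98 + 2*c)/(2*c) (b(c) = (c + (-98 + c))/((2*c)) = (-98 + 2*c)*(1/(2*c)) = (-98 + 2*c)/(2*c))
(l(-217) + b(-7*(3 + 5)))/(-28255 + 4714) = ((129 + 2*(-217)**2) + (-49 - 7*(3 + 5))/((-7*(3 + 5))))/(-28255 + 4714) = ((129 + 2*47089) + (-49 - 7*8)/((-7*8)))/(-23541) = ((129 + 94178) + (-49 - 56)/(-56))*(-1/23541) = (94307 - 1/56*(-105))*(-1/23541) = (94307 + 15/8)*(-1/23541) = (754471/8)*(-1/23541) = -39709/9912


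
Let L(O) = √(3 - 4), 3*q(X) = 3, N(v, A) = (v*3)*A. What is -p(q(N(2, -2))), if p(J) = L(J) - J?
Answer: 1 - I ≈ 1.0 - 1.0*I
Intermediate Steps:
N(v, A) = 3*A*v (N(v, A) = (3*v)*A = 3*A*v)
q(X) = 1 (q(X) = (⅓)*3 = 1)
L(O) = I (L(O) = √(-1) = I)
p(J) = I - J
-p(q(N(2, -2))) = -(I - 1*1) = -(I - 1) = -(-1 + I) = 1 - I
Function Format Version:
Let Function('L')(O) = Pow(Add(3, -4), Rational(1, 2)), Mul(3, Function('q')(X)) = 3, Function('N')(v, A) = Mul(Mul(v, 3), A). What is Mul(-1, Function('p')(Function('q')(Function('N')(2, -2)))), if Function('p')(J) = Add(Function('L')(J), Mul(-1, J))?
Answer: Add(1, Mul(-1, I)) ≈ Add(1.0000, Mul(-1.0000, I))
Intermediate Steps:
Function('N')(v, A) = Mul(3, A, v) (Function('N')(v, A) = Mul(Mul(3, v), A) = Mul(3, A, v))
Function('q')(X) = 1 (Function('q')(X) = Mul(Rational(1, 3), 3) = 1)
Function('L')(O) = I (Function('L')(O) = Pow(-1, Rational(1, 2)) = I)
Function('p')(J) = Add(I, Mul(-1, J))
Mul(-1, Function('p')(Function('q')(Function('N')(2, -2)))) = Mul(-1, Add(I, Mul(-1, 1))) = Mul(-1, Add(I, -1)) = Mul(-1, Add(-1, I)) = Add(1, Mul(-1, I))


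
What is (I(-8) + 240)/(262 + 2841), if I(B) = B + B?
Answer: 224/3103 ≈ 0.072188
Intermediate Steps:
I(B) = 2*B
(I(-8) + 240)/(262 + 2841) = (2*(-8) + 240)/(262 + 2841) = (-16 + 240)/3103 = 224*(1/3103) = 224/3103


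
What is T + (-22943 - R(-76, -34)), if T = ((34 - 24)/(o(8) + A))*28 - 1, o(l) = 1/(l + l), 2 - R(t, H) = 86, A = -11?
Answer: -114428/5 ≈ -22886.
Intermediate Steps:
R(t, H) = -84 (R(t, H) = 2 - 1*86 = 2 - 86 = -84)
o(l) = 1/(2*l)
T = -133/5 (T = ((34 - 24)/((½)/8 - 11))*28 - 1 = (10/((½)*(⅛) - 11))*28 - 1 = (10/(1/16 - 11))*28 - 1 = (10/(-175/16))*28 - 1 = (10*(-16/175))*28 - 1 = -32/35*28 - 1 = -128/5 - 1 = -133/5 ≈ -26.600)
T + (-22943 - R(-76, -34)) = -133/5 + (-22943 - 1*(-84)) = -133/5 + (-22943 + 84) = -133/5 - 22859 = -114428/5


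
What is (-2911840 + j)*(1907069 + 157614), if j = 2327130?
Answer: -1207240796930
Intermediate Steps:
(-2911840 + j)*(1907069 + 157614) = (-2911840 + 2327130)*(1907069 + 157614) = -584710*2064683 = -1207240796930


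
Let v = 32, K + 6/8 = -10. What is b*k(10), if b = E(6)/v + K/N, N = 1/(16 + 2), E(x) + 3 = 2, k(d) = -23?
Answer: 142439/32 ≈ 4451.2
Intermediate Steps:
K = -43/4 (K = -3/4 - 10 = -43/4 ≈ -10.750)
E(x) = -1 (E(x) = -3 + 2 = -1)
N = 1/18 ≈ 0.055556
b = -6193/32 (b = -1/32 - 43/(4*1/18) = -1*1/32 - 43/4*18 = -1/32 - 387/2 = -6193/32 ≈ -193.53)
b*k(10) = -6193/32*(-23) = 142439/32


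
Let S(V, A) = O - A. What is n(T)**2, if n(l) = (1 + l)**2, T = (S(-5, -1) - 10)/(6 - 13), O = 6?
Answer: 10000/2401 ≈ 4.1649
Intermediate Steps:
S(V, A) = 6 - A
T = 3/7 (T = ((6 - 1*(-1)) - 10)/(6 - 13) = ((6 + 1) - 10)/(-7) = (7 - 10)*(-1/7) = -3*(-1/7) = 3/7 ≈ 0.42857)
n(T)**2 = ((1 + 3/7)**2)**2 = ((10/7)**2)**2 = (100/49)**2 = 10000/2401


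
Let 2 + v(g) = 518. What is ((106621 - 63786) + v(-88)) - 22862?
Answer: 20489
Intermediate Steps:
v(g) = 516 (v(g) = -2 + 518 = 516)
((106621 - 63786) + v(-88)) - 22862 = ((106621 - 63786) + 516) - 22862 = (42835 + 516) - 22862 = 43351 - 22862 = 20489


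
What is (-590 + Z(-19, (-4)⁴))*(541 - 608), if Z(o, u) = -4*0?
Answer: 39530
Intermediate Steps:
Z(o, u) = 0
(-590 + Z(-19, (-4)⁴))*(541 - 608) = (-590 + 0)*(541 - 608) = -590*(-67) = 39530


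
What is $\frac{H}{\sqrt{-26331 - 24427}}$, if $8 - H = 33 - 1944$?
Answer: $- \frac{1919 i \sqrt{50758}}{50758} \approx - 8.5177 i$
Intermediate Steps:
$H = 1919$ ($H = 8 - \left(33 - 1944\right) = 8 - -1911 = 8 + 1911 = 1919$)
$\frac{H}{\sqrt{-26331 - 24427}} = \frac{1919}{\sqrt{-26331 - 24427}} = \frac{1919}{\sqrt{-50758}} = \frac{1919}{i \sqrt{50758}} = 1919 \left(- \frac{i \sqrt{50758}}{50758}\right) = - \frac{1919 i \sqrt{50758}}{50758}$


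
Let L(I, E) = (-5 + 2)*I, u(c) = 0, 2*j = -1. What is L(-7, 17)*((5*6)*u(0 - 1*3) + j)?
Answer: -21/2 ≈ -10.500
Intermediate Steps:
j = -½ (j = (½)*(-1) = -½ ≈ -0.50000)
L(I, E) = -3*I
L(-7, 17)*((5*6)*u(0 - 1*3) + j) = (-3*(-7))*((5*6)*0 - ½) = 21*(30*0 - ½) = 21*(0 - ½) = 21*(-½) = -21/2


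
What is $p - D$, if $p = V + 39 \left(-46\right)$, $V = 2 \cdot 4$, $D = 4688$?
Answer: $-6474$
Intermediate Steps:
$V = 8$
$p = -1786$ ($p = 8 + 39 \left(-46\right) = 8 - 1794 = -1786$)
$p - D = -1786 - 4688 = -6474$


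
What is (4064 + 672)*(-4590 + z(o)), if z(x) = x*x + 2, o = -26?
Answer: -18527232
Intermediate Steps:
z(x) = 2 + x**2 (z(x) = x**2 + 2 = 2 + x**2)
(4064 + 672)*(-4590 + z(o)) = (4064 + 672)*(-4590 + (2 + (-26)**2)) = 4736*(-4590 + (2 + 676)) = 4736*(-4590 + 678) = 4736*(-3912) = -18527232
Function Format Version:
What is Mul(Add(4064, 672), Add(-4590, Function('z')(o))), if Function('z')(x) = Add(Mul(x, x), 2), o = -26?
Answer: -18527232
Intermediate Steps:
Function('z')(x) = Add(2, Pow(x, 2)) (Function('z')(x) = Add(Pow(x, 2), 2) = Add(2, Pow(x, 2)))
Mul(Add(4064, 672), Add(-4590, Function('z')(o))) = Mul(Add(4064, 672), Add(-4590, Add(2, Pow(-26, 2)))) = Mul(4736, Add(-4590, Add(2, 676))) = Mul(4736, Add(-4590, 678)) = Mul(4736, -3912) = -18527232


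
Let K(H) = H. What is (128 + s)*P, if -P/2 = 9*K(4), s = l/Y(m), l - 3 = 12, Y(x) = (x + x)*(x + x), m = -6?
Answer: -18447/2 ≈ -9223.5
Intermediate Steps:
Y(x) = 4*x² (Y(x) = (2*x)*(2*x) = 4*x²)
l = 15 (l = 3 + 12 = 15)
s = 5/48 (s = 15/((4*(-6)²)) = 15/((4*36)) = 15/144 = 15*(1/144) = 5/48 ≈ 0.10417)
P = -72 (P = -18*4 = -2*36 = -72)
(128 + s)*P = (128 + 5/48)*(-72) = (6149/48)*(-72) = -18447/2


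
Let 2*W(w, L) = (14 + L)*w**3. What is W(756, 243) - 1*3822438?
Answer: 55518613818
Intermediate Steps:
W(w, L) = w**3*(14 + L)/2 (W(w, L) = ((14 + L)*w**3)/2 = (w**3*(14 + L))/2 = w**3*(14 + L)/2)
W(756, 243) - 1*3822438 = (1/2)*756**3*(14 + 243) - 1*3822438 = (1/2)*432081216*257 - 3822438 = 55522436256 - 3822438 = 55518613818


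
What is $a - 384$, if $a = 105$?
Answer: $-279$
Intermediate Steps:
$a - 384 = 105 - 384 = -279$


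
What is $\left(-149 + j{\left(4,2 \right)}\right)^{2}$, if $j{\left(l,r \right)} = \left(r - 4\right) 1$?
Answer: $22801$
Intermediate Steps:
$j{\left(l,r \right)} = -4 + r$ ($j{\left(l,r \right)} = \left(-4 + r\right) 1 = -4 + r$)
$\left(-149 + j{\left(4,2 \right)}\right)^{2} = \left(-149 + \left(-4 + 2\right)\right)^{2} = \left(-149 - 2\right)^{2} = \left(-151\right)^{2} = 22801$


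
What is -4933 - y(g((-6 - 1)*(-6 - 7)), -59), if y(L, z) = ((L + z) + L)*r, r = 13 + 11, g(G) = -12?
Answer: -2941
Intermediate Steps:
r = 24
y(L, z) = 24*z + 48*L (y(L, z) = ((L + z) + L)*24 = (z + 2*L)*24 = 24*z + 48*L)
-4933 - y(g((-6 - 1)*(-6 - 7)), -59) = -4933 - (24*(-59) + 48*(-12)) = -4933 - (-1416 - 576) = -4933 - 1*(-1992) = -4933 + 1992 = -2941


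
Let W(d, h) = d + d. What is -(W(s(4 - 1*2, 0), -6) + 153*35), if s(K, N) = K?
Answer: -5359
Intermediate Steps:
W(d, h) = 2*d
-(W(s(4 - 1*2, 0), -6) + 153*35) = -(2*(4 - 1*2) + 153*35) = -(2*(4 - 2) + 5355) = -(2*2 + 5355) = -(4 + 5355) = -1*5359 = -5359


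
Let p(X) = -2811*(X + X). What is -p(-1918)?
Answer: -10782996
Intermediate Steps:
p(X) = -5622*X
-p(-1918) = -(-5622)*(-1918) = -1*10782996 = -10782996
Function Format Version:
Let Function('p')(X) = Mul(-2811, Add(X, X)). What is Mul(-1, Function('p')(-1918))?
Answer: -10782996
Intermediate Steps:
Function('p')(X) = Mul(-5622, X) (Function('p')(X) = Mul(-2811, Mul(2, X)) = Mul(-5622, X))
Mul(-1, Function('p')(-1918)) = Mul(-1, Mul(-5622, -1918)) = Mul(-1, 10782996) = -10782996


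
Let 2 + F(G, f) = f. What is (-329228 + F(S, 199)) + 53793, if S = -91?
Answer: -275238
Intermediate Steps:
F(G, f) = -2 + f
(-329228 + F(S, 199)) + 53793 = (-329228 + (-2 + 199)) + 53793 = (-329228 + 197) + 53793 = -329031 + 53793 = -275238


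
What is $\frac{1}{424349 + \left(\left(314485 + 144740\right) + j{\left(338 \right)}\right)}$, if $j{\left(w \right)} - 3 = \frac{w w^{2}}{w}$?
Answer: $\frac{1}{997821} \approx 1.0022 \cdot 10^{-6}$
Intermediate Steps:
$j{\left(w \right)} = 3 + w^{2}$ ($j{\left(w \right)} = 3 + \frac{w w^{2}}{w} = 3 + \frac{w^{3}}{w} = 3 + w^{2}$)
$\frac{1}{424349 + \left(\left(314485 + 144740\right) + j{\left(338 \right)}\right)} = \frac{1}{424349 + \left(\left(314485 + 144740\right) + \left(3 + 338^{2}\right)\right)} = \frac{1}{424349 + \left(459225 + \left(3 + 114244\right)\right)} = \frac{1}{424349 + \left(459225 + 114247\right)} = \frac{1}{424349 + 573472} = \frac{1}{997821}$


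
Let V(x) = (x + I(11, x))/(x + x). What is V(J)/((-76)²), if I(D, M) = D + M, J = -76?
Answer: 141/877952 ≈ 0.00016060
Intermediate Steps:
V(x) = (11 + 2*x)/(2*x) (V(x) = (x + (11 + x))/(x + x) = (11 + 2*x)/((2*x)) = (11 + 2*x)*(1/(2*x)) = (11 + 2*x)/(2*x))
V(J)/((-76)²) = ((11/2 - 76)/(-76))/((-76)²) = -1/76*(-141/2)/5776 = (141/152)*(1/5776) = 141/877952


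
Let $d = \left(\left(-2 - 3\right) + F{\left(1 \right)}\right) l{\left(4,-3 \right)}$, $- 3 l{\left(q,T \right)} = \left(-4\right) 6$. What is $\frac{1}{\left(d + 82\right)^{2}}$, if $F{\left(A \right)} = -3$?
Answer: $\frac{1}{324} \approx 0.0030864$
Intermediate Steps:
$l{\left(q,T \right)} = 8$ ($l{\left(q,T \right)} = - \frac{\left(-4\right) 6}{3} = \left(- \frac{1}{3}\right) \left(-24\right) = 8$)
$d = -64$ ($d = \left(\left(-2 - 3\right) - 3\right) 8 = \left(-5 - 3\right) 8 = \left(-8\right) 8 = -64$)
$\frac{1}{\left(d + 82\right)^{2}} = \frac{1}{\left(-64 + 82\right)^{2}} = \frac{1}{18^{2}} = \frac{1}{324}$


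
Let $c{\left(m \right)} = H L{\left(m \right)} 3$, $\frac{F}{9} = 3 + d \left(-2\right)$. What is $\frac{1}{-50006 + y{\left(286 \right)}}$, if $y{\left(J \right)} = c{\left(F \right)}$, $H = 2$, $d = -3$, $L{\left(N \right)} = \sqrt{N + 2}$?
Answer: $- \frac{25003}{1250298524} - \frac{3 \sqrt{83}}{1250298524} \approx -2.0019 \cdot 10^{-5}$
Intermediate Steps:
$L{\left(N \right)} = \sqrt{2 + N}$
$F = 81$ ($F = 9 \left(3 - -6\right) = 9 \left(3 + 6\right) = 9 \cdot 9 = 81$)
$c{\left(m \right)} = 6 \sqrt{2 + m}$ ($c{\left(m \right)} = 2 \sqrt{2 + m} 3 = 6 \sqrt{2 + m}$)
$y{\left(J \right)} = 6 \sqrt{83}$ ($y{\left(J \right)} = 6 \sqrt{2 + 81} = 6 \sqrt{83}$)
$\frac{1}{-50006 + y{\left(286 \right)}} = \frac{1}{-50006 + 6 \sqrt{83}}$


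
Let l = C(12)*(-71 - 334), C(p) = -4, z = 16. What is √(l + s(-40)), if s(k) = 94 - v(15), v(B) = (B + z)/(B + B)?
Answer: √1541670/30 ≈ 41.388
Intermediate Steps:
l = 1620 (l = -4*(-71 - 334) = -4*(-405) = 1620)
v(B) = (16 + B)/(2*B) (v(B) = (B + 16)/(B + B) = (16 + B)/((2*B)) = (16 + B)*(1/(2*B)) = (16 + B)/(2*B))
s(k) = 2789/30 (s(k) = 94 - (16 + 15)/(2*15) = 94 - 31/(2*15) = 94 - 1*31/30 = 94 - 31/30 = 2789/30)
√(l + s(-40)) = √(1620 + 2789/30) = √(51389/30) = √1541670/30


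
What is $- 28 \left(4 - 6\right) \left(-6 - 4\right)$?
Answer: $-560$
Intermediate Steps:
$- 28 \left(4 - 6\right) \left(-6 - 4\right) = - 28 \left(\left(-2\right) \left(-10\right)\right) = \left(-28\right) 20 = -560$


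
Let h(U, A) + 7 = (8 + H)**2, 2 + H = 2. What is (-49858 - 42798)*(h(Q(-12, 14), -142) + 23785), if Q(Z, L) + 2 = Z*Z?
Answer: -2209104352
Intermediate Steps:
H = 0 (H = -2 + 2 = 0)
Q(Z, L) = -2 + Z**2 (Q(Z, L) = -2 + Z*Z = -2 + Z**2)
h(U, A) = 57 (h(U, A) = -7 + (8 + 0)**2 = -7 + 8**2 = -7 + 64 = 57)
(-49858 - 42798)*(h(Q(-12, 14), -142) + 23785) = (-49858 - 42798)*(57 + 23785) = -92656*23842 = -2209104352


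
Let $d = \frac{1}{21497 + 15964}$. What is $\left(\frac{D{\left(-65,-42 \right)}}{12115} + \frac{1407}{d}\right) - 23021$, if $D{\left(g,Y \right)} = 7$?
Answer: $\frac{638274001697}{12115} \approx 5.2685 \cdot 10^{7}$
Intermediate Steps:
$d = \frac{1}{37461} \approx 2.6694 \cdot 10^{-5}$
$\left(\frac{D{\left(-65,-42 \right)}}{12115} + \frac{1407}{d}\right) - 23021 = \left(\frac{7}{12115} + 1407 \frac{1}{\frac{1}{37461}}\right) - 23021 = \left(7 \cdot \frac{1}{12115} + 1407 \cdot 37461\right) - 23021 = \left(\frac{7}{12115} + 52707627\right) - 23021 = \frac{638552901112}{12115} - 23021 = \frac{638274001697}{12115}$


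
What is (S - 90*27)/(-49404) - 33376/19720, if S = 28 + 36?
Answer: -100140649/60890430 ≈ -1.6446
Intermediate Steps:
S = 64
(S - 90*27)/(-49404) - 33376/19720 = (64 - 90*27)/(-49404) - 33376/19720 = (64 - 2430)*(-1/49404) - 33376*1/19720 = -2366*(-1/49404) - 4172/2465 = 1183/24702 - 4172/2465 = -100140649/60890430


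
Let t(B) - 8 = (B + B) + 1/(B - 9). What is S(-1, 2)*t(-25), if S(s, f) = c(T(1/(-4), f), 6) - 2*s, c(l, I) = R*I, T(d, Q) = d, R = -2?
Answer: 7145/17 ≈ 420.29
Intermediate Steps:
c(l, I) = -2*I
t(B) = 8 + 1/(-9 + B) + 2*B (t(B) = 8 + ((B + B) + 1/(B - 9)) = 8 + (2*B + 1/(-9 + B)) = 8 + (1/(-9 + B) + 2*B) = 8 + 1/(-9 + B) + 2*B)
S(s, f) = -12 - 2*s (S(s, f) = -2*6 - 2*s = -12 - 2*s)
S(-1, 2)*t(-25) = (-12 - 2*(-1))*((-71 - 10*(-25) + 2*(-25)**2)/(-9 - 25)) = (-12 + 2)*((-71 + 250 + 2*625)/(-34)) = -(-5)*(-71 + 250 + 1250)/17 = -(-5)*1429/17 = -10*(-1429/34) = 7145/17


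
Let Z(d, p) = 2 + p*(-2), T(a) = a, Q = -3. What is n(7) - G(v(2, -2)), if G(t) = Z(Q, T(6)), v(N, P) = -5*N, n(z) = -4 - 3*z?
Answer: -15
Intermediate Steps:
Z(d, p) = 2 - 2*p
G(t) = -10 (G(t) = 2 - 2*6 = 2 - 12 = -10)
n(7) - G(v(2, -2)) = (-4 - 3*7) - 1*(-10) = (-4 - 21) + 10 = -25 + 10 = -15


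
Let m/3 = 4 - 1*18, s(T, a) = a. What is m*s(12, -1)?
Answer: 42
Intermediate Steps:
m = -42 (m = 3*(4 - 1*18) = 3*(4 - 18) = 3*(-14) = -42)
m*s(12, -1) = -42*(-1) = 42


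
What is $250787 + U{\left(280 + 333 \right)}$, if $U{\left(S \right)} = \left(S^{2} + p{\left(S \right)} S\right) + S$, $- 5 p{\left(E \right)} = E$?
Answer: $\frac{2760076}{5} \approx 5.5202 \cdot 10^{5}$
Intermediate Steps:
$p{\left(E \right)} = - \frac{E}{5}$
$U{\left(S \right)} = S + \frac{4 S^{2}}{5}$ ($U{\left(S \right)} = \left(S^{2} + - \frac{S}{5} S\right) + S = \left(S^{2} - \frac{S^{2}}{5}\right) + S = \frac{4 S^{2}}{5} + S = S + \frac{4 S^{2}}{5}$)
$250787 + U{\left(280 + 333 \right)} = 250787 + \frac{\left(280 + 333\right) \left(5 + 4 \left(280 + 333\right)\right)}{5} = 250787 + \frac{1}{5} \cdot 613 \left(5 + 4 \cdot 613\right) = 250787 + \frac{1}{5} \cdot 613 \left(5 + 2452\right) = 250787 + \frac{1}{5} \cdot 613 \cdot 2457 = 250787 + \frac{1506141}{5} = \frac{2760076}{5}$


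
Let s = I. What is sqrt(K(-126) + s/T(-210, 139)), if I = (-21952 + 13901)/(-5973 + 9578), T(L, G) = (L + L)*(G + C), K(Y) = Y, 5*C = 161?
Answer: I*sqrt(10798688532667470)/9257640 ≈ 11.225*I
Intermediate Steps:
C = 161/5 (C = (1/5)*161 = 161/5 ≈ 32.200)
T(L, G) = 2*L*(161/5 + G) (T(L, G) = (L + L)*(G + 161/5) = (2*L)*(161/5 + G) = 2*L*(161/5 + G))
I = -8051/3605 ≈ -2.2333
s = -8051/3605 ≈ -2.2333
sqrt(K(-126) + s/T(-210, 139)) = sqrt(-126 - 8051*(-1/(84*(161 + 5*139)))/3605) = sqrt(-126 - 8051*(-1/(84*(161 + 695)))/3605) = sqrt(-126 - 8051/(3605*((2/5)*(-210)*856))) = sqrt(-126 - 8051/3605/(-71904)) = sqrt(-126 - 8051/3605*(-1/71904)) = sqrt(-126 + 8051/259213920) = sqrt(-32660945869/259213920) = I*sqrt(10798688532667470)/9257640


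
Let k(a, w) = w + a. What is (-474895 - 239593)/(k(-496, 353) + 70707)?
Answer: -178622/17641 ≈ -10.125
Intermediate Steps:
k(a, w) = a + w
(-474895 - 239593)/(k(-496, 353) + 70707) = (-474895 - 239593)/((-496 + 353) + 70707) = -714488/(-143 + 70707) = -714488/70564 = -714488*1/70564 = -178622/17641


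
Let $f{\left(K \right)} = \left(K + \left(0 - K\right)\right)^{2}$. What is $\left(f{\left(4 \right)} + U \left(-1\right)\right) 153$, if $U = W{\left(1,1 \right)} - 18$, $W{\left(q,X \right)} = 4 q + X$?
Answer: $1989$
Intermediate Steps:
$W{\left(q,X \right)} = X + 4 q$
$f{\left(K \right)} = 0$ ($f{\left(K \right)} = \left(K - K\right)^{2} = 0^{2} = 0$)
$U = -13$ ($U = \left(1 + 4 \cdot 1\right) - 18 = \left(1 + 4\right) - 18 = 5 - 18 = -13$)
$\left(f{\left(4 \right)} + U \left(-1\right)\right) 153 = \left(0 - -13\right) 153 = \left(0 + 13\right) 153 = 13 \cdot 153 = 1989$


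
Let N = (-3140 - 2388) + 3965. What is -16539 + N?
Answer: -18102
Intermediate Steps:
N = -1563 (N = -5528 + 3965 = -1563)
-16539 + N = -16539 - 1563 = -18102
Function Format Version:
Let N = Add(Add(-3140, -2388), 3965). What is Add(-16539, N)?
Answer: -18102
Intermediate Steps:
N = -1563 (N = Add(-5528, 3965) = -1563)
Add(-16539, N) = Add(-16539, -1563) = -18102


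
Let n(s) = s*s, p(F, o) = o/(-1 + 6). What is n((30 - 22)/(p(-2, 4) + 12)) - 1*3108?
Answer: -198887/64 ≈ -3107.6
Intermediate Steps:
p(F, o) = o/5
n(s) = s**2
n((30 - 22)/(p(-2, 4) + 12)) - 1*3108 = ((30 - 22)/((1/5)*4 + 12))**2 - 1*3108 = (8/(4/5 + 12))**2 - 3108 = (8/(64/5))**2 - 3108 = (8*(5/64))**2 - 3108 = (5/8)**2 - 3108 = 25/64 - 3108 = -198887/64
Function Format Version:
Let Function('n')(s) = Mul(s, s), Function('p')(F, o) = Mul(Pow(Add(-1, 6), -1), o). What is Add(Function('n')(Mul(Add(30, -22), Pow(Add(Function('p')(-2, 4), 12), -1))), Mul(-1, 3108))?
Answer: Rational(-198887, 64) ≈ -3107.6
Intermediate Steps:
Function('p')(F, o) = Mul(Rational(1, 5), o) (Function('p')(F, o) = Mul(Pow(5, -1), o) = Mul(Rational(1, 5), o))
Function('n')(s) = Pow(s, 2)
Add(Function('n')(Mul(Add(30, -22), Pow(Add(Function('p')(-2, 4), 12), -1))), Mul(-1, 3108)) = Add(Pow(Mul(Add(30, -22), Pow(Add(Mul(Rational(1, 5), 4), 12), -1)), 2), Mul(-1, 3108)) = Add(Pow(Mul(8, Pow(Add(Rational(4, 5), 12), -1)), 2), -3108) = Add(Pow(Mul(8, Pow(Rational(64, 5), -1)), 2), -3108) = Add(Pow(Mul(8, Rational(5, 64)), 2), -3108) = Add(Pow(Rational(5, 8), 2), -3108) = Add(Rational(25, 64), -3108) = Rational(-198887, 64)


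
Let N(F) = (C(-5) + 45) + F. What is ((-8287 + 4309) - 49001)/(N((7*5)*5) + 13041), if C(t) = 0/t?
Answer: -52979/13261 ≈ -3.9951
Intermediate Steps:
C(t) = 0
N(F) = 45 + F (N(F) = (0 + 45) + F = 45 + F)
((-8287 + 4309) - 49001)/(N((7*5)*5) + 13041) = ((-8287 + 4309) - 49001)/((45 + (7*5)*5) + 13041) = (-3978 - 49001)/((45 + 35*5) + 13041) = -52979/((45 + 175) + 13041) = -52979/(220 + 13041) = -52979/13261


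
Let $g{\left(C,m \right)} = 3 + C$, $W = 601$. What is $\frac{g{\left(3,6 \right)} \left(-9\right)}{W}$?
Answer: $- \frac{54}{601} \approx -0.08985$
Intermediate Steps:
$\frac{g{\left(3,6 \right)} \left(-9\right)}{W} = \frac{\left(3 + 3\right) \left(-9\right)}{601} = 6 \left(-9\right) \frac{1}{601} = \left(-54\right) \frac{1}{601} = - \frac{54}{601}$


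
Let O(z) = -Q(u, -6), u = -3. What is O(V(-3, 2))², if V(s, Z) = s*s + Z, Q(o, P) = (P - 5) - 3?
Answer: 196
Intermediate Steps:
Q(o, P) = -8 + P (Q(o, P) = (-5 + P) - 3 = -8 + P)
V(s, Z) = Z + s² (V(s, Z) = s² + Z = Z + s²)
O(z) = 14 (O(z) = -(-8 - 6) = -1*(-14) = 14)
O(V(-3, 2))² = 14² = 196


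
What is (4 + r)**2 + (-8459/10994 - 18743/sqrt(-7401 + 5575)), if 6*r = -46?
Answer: 1254143/98946 + 18743*I*sqrt(1826)/1826 ≈ 12.675 + 438.62*I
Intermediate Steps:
r = -23/3 (r = (1/6)*(-46) = -23/3 ≈ -7.6667)
(4 + r)**2 + (-8459/10994 - 18743/sqrt(-7401 + 5575)) = (4 - 23/3)**2 + (-8459/10994 - 18743/sqrt(-7401 + 5575)) = (-11/3)**2 + (-8459*1/10994 - 18743*(-I*sqrt(1826)/1826)) = 121/9 + (-8459/10994 - 18743*(-I*sqrt(1826)/1826)) = 121/9 + (-8459/10994 - (-18743)*I*sqrt(1826)/1826) = 121/9 + (-8459/10994 + 18743*I*sqrt(1826)/1826) = 1254143/98946 + 18743*I*sqrt(1826)/1826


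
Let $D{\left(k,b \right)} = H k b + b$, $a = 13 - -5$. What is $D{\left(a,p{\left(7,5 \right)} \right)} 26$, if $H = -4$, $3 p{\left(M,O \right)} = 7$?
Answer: $- \frac{12922}{3} \approx -4307.3$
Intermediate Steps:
$p{\left(M,O \right)} = \frac{7}{3}$ ($p{\left(M,O \right)} = \frac{1}{3} \cdot 7 = \frac{7}{3}$)
$a = 18$ ($a = 13 + 5 = 18$)
$D{\left(k,b \right)} = b - 4 b k$ ($D{\left(k,b \right)} = - 4 k b + b = - 4 b k + b = b - 4 b k$)
$D{\left(a,p{\left(7,5 \right)} \right)} 26 = \frac{7 \left(1 - 72\right)}{3} \cdot 26 = \frac{7}{3} \left(-71\right) 26 = \left(- \frac{497}{3}\right) 26 = - \frac{12922}{3}$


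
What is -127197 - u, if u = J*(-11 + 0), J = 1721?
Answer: -108266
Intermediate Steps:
u = -18931 (u = 1721*(-11 + 0) = 1721*(-11) = -18931)
-127197 - u = -127197 - 1*(-18931) = -127197 + 18931 = -108266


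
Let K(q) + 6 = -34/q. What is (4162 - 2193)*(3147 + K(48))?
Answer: 148397623/24 ≈ 6.1832e+6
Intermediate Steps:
K(q) = -6 - 34/q
(4162 - 2193)*(3147 + K(48)) = (4162 - 2193)*(3147 + (-6 - 34/48)) = 1969*(3147 + (-6 - 34*1/48)) = 1969*(3147 + (-6 - 17/24)) = 1969*(3147 - 161/24) = 1969*(75367/24) = 148397623/24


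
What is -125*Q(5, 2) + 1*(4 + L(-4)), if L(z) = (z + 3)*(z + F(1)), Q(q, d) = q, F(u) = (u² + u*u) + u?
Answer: -620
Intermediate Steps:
F(u) = u + 2*u² (F(u) = (u² + u²) + u = 2*u² + u = u + 2*u²)
L(z) = (3 + z)² (L(z) = (z + 3)*(z + 1*(1 + 2*1)) = (3 + z)*(z + 1*(1 + 2)) = (3 + z)*(z + 1*3) = (3 + z)*(z + 3) = (3 + z)*(3 + z) = (3 + z)²)
-125*Q(5, 2) + 1*(4 + L(-4)) = -125*5 + 1*(4 + (9 + (-4)² + 6*(-4))) = -625 + 1*(4 + (9 + 16 - 24)) = -625 + 1*(4 + 1) = -625 + 1*5 = -625 + 5 = -620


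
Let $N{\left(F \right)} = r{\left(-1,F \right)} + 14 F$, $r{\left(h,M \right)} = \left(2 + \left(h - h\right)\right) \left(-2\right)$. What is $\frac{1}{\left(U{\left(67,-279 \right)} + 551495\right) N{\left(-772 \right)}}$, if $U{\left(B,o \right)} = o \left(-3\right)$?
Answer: $- \frac{1}{5971813584} \approx -1.6745 \cdot 10^{-10}$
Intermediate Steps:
$r{\left(h,M \right)} = -4$ ($r{\left(h,M \right)} = \left(2 + 0\right) \left(-2\right) = 2 \left(-2\right) = -4$)
$U{\left(B,o \right)} = - 3 o$
$N{\left(F \right)} = -4 + 14 F$
$\frac{1}{\left(U{\left(67,-279 \right)} + 551495\right) N{\left(-772 \right)}} = \frac{1}{\left(\left(-3\right) \left(-279\right) + 551495\right) \left(-4 + 14 \left(-772\right)\right)} = \frac{1}{\left(837 + 551495\right) \left(-4 - 10808\right)} = \frac{1}{552332 \left(-10812\right)} = \frac{1}{552332} \left(- \frac{1}{10812}\right) = - \frac{1}{5971813584}$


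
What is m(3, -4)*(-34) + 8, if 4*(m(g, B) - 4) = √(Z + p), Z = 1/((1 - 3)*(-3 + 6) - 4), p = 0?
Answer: -128 - 17*I*√10/20 ≈ -128.0 - 2.6879*I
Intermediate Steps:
Z = -⅒ (Z = 1/(-2*3 - 4) = 1/(-6 - 4) = 1/(-10) = -⅒ ≈ -0.10000)
m(g, B) = 4 + I*√10/40 (m(g, B) = 4 + √(-⅒ + 0)/4 = 4 + √(-⅒)/4 = 4 + (I*√10/10)/4 = 4 + I*√10/40)
m(3, -4)*(-34) + 8 = (4 + I*√10/40)*(-34) + 8 = (-136 - 17*I*√10/20) + 8 = -128 - 17*I*√10/20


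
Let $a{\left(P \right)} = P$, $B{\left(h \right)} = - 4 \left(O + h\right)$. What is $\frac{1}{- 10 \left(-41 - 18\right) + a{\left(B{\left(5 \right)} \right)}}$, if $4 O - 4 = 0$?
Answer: $\frac{1}{566} \approx 0.0017668$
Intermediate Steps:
$O = 1$ ($O = 1 + \frac{1}{4} \cdot 0 = 1 + 0 = 1$)
$B{\left(h \right)} = -4 - 4 h$ ($B{\left(h \right)} = - 4 \left(1 + h\right) = -4 - 4 h$)
$\frac{1}{- 10 \left(-41 - 18\right) + a{\left(B{\left(5 \right)} \right)}} = \frac{1}{- 10 \left(-41 - 18\right) - 24} = \frac{1}{\left(-10\right) \left(-59\right) - 24} = \frac{1}{590 - 24} = \frac{1}{566}$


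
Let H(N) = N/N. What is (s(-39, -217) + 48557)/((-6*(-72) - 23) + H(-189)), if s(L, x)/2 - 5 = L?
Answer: 48489/410 ≈ 118.27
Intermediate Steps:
H(N) = 1
s(L, x) = 10 + 2*L
(s(-39, -217) + 48557)/((-6*(-72) - 23) + H(-189)) = ((10 + 2*(-39)) + 48557)/((-6*(-72) - 23) + 1) = ((10 - 78) + 48557)/((432 - 23) + 1) = (-68 + 48557)/(409 + 1) = 48489/410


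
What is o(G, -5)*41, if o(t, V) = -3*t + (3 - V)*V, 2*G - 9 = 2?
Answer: -4633/2 ≈ -2316.5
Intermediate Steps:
G = 11/2 (G = 9/2 + (½)*2 = 9/2 + 1 = 11/2 ≈ 5.5000)
o(t, V) = -3*t + V*(3 - V)
o(G, -5)*41 = (-1*(-5)² - 3*11/2 + 3*(-5))*41 = (-1*25 - 33/2 - 15)*41 = (-25 - 33/2 - 15)*41 = -113/2*41 = -4633/2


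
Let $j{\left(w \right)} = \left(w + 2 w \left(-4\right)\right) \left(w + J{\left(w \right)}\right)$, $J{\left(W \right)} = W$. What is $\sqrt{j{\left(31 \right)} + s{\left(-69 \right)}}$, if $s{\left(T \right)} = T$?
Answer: $i \sqrt{13523} \approx 116.29 i$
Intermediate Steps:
$j{\left(w \right)} = - 14 w^{2}$ ($j{\left(w \right)} = \left(w + 2 w \left(-4\right)\right) \left(w + w\right) = \left(w - 8 w\right) 2 w = - 7 w 2 w = - 14 w^{2}$)
$\sqrt{j{\left(31 \right)} + s{\left(-69 \right)}} = \sqrt{- 14 \cdot 31^{2} - 69} = \sqrt{\left(-14\right) 961 - 69} = \sqrt{-13454 - 69} = \sqrt{-13523} = i \sqrt{13523}$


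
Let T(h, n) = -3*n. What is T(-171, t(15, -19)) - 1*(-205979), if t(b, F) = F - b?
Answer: 206081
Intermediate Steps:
T(-171, t(15, -19)) - 1*(-205979) = -3*(-19 - 1*15) - 1*(-205979) = -3*(-19 - 15) + 205979 = -3*(-34) + 205979 = 102 + 205979 = 206081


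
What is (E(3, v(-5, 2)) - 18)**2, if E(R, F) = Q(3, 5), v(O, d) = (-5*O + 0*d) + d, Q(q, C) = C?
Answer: 169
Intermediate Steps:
v(O, d) = d - 5*O (v(O, d) = (-5*O + 0) + d = -5*O + d = d - 5*O)
E(R, F) = 5
(E(3, v(-5, 2)) - 18)**2 = (5 - 18)**2 = (-13)**2 = 169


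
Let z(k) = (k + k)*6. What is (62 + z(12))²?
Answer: 42436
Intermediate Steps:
z(k) = 12*k (z(k) = (2*k)*6 = 12*k)
(62 + z(12))² = (62 + 12*12)² = (62 + 144)² = 206² = 42436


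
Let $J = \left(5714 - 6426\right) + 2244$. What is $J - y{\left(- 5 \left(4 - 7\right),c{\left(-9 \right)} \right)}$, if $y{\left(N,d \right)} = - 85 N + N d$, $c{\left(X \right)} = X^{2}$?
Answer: $1592$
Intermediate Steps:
$J = 1532$ ($J = -712 + 2244 = 1532$)
$J - y{\left(- 5 \left(4 - 7\right),c{\left(-9 \right)} \right)} = 1532 - - 5 \left(4 - 7\right) \left(-85 + \left(-9\right)^{2}\right) = 1532 - \left(-5\right) \left(-3\right) \left(-85 + 81\right) = 1532 - 15 \left(-4\right) = 1532 - -60 = 1532 + 60 = 1592$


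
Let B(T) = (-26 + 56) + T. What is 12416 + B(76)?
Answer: 12522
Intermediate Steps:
B(T) = 30 + T
12416 + B(76) = 12416 + (30 + 76) = 12416 + 106 = 12522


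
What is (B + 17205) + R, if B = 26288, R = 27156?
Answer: 70649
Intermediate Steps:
(B + 17205) + R = (26288 + 17205) + 27156 = 43493 + 27156 = 70649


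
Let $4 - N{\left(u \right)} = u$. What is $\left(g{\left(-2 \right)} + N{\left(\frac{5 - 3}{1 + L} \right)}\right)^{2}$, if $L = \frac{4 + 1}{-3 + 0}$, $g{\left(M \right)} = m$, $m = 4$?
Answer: $121$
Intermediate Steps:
$g{\left(M \right)} = 4$
$L = - \frac{5}{3}$ ($L = \frac{5}{-3} = 5 \left(- \frac{1}{3}\right) = - \frac{5}{3} \approx -1.6667$)
$N{\left(u \right)} = 4 - u$
$\left(g{\left(-2 \right)} + N{\left(\frac{5 - 3}{1 + L} \right)}\right)^{2} = \left(4 + \left(4 - \frac{5 - 3}{1 - \frac{5}{3}}\right)\right)^{2} = \left(4 + \left(4 - \frac{2}{- \frac{2}{3}}\right)\right)^{2} = \left(4 + \left(4 - 2 \left(- \frac{3}{2}\right)\right)\right)^{2} = \left(4 + \left(4 - -3\right)\right)^{2} = \left(4 + \left(4 + 3\right)\right)^{2} = \left(4 + 7\right)^{2} = 11^{2} = 121$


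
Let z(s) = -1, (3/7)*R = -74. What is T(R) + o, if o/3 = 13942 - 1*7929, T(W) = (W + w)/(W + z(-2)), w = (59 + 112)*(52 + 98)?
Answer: 9321887/521 ≈ 17892.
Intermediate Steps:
R = -518/3 (R = (7/3)*(-74) = -518/3 ≈ -172.67)
w = 25650 (w = 171*150 = 25650)
T(W) = (25650 + W)/(-1 + W) (T(W) = (W + 25650)/(W - 1) = (25650 + W)/(-1 + W))
o = 18039 (o = 3*(13942 - 1*7929) = 3*(13942 - 7929) = 3*6013 = 18039)
T(R) + o = (25650 - 518/3)/(-1 - 518/3) + 18039 = (76432/3)/(-521/3) + 18039 = -3/521*76432/3 + 18039 = -76432/521 + 18039 = 9321887/521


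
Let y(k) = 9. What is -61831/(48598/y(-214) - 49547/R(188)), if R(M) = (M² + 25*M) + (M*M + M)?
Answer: -2002688424/174876025 ≈ -11.452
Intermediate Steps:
R(M) = 2*M² + 26*M (R(M) = (M² + 25*M) + (M² + M) = (M² + 25*M) + (M + M²) = 2*M² + 26*M)
-61831/(48598/y(-214) - 49547/R(188)) = -61831/(48598/9 - 49547*1/(376*(13 + 188))) = -61831/(48598*(⅑) - 49547/(2*188*201)) = -61831/(48598/9 - 49547/75576) = -61831/1224132175/226728 = -61831*226728/1224132175 = -2002688424/174876025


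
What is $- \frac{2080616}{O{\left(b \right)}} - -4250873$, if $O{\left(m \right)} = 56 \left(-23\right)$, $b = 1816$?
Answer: $\frac{684650630}{161} \approx 4.2525 \cdot 10^{6}$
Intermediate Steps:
$O{\left(m \right)} = -1288$
$- \frac{2080616}{O{\left(b \right)}} - -4250873 = - \frac{2080616}{-1288} - -4250873 = \left(-2080616\right) \left(- \frac{1}{1288}\right) + 4250873 = \frac{260077}{161} + 4250873 = \frac{684650630}{161}$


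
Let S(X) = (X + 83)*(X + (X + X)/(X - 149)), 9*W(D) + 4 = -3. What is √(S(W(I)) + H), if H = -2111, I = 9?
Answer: I*√19999708829/3033 ≈ 46.627*I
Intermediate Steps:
W(D) = -7/9 (W(D) = -4/9 + (⅑)*(-3) = -4/9 - ⅓ = -7/9)
S(X) = (83 + X)*(X + 2*X/(-149 + X)) (S(X) = (83 + X)*(X + (2*X)/(-149 + X)) = (83 + X)*(X + 2*X/(-149 + X)))
√(S(W(I)) + H) = √(-7*(-12201 + (-7/9)² - 64*(-7/9))/(9*(-149 - 7/9)) - 2111) = √(-7*(-12201 + 49/81 + 448/9)/(9*(-1348/9)) - 2111) = √(-7/9*(-9/1348)*(-984200/81) - 2111) = √(-1722350/27297 - 2111) = √(-59346317/27297) = I*√19999708829/3033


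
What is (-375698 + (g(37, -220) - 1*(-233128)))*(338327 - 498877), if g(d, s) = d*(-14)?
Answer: 22972778400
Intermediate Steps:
g(d, s) = -14*d
(-375698 + (g(37, -220) - 1*(-233128)))*(338327 - 498877) = (-375698 + (-14*37 - 1*(-233128)))*(338327 - 498877) = (-375698 + (-518 + 233128))*(-160550) = (-375698 + 232610)*(-160550) = -143088*(-160550) = 22972778400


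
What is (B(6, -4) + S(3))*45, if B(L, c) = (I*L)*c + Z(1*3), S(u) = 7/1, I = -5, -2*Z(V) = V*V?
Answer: 11025/2 ≈ 5512.5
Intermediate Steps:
Z(V) = -V**2/2 (Z(V) = -V*V/2 = -V**2/2)
S(u) = 7 (S(u) = 7*1 = 7)
B(L, c) = -9/2 - 5*L*c (B(L, c) = (-5*L)*c - (1*3)**2/2 = -5*L*c - 1/2*3**2 = -5*L*c - 1/2*9 = -5*L*c - 9/2 = -9/2 - 5*L*c)
(B(6, -4) + S(3))*45 = ((-9/2 - 5*6*(-4)) + 7)*45 = ((-9/2 + 120) + 7)*45 = (231/2 + 7)*45 = (245/2)*45 = 11025/2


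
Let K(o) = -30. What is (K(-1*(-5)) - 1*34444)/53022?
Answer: -17237/26511 ≈ -0.65018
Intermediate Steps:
(K(-1*(-5)) - 1*34444)/53022 = (-30 - 1*34444)/53022 = (-30 - 34444)*(1/53022) = -34474*1/53022 = -17237/26511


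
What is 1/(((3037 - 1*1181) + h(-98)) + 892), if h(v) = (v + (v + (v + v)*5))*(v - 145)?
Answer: 1/288516 ≈ 3.4660e-6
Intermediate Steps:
h(v) = 12*v*(-145 + v) (h(v) = (v + (v + (2*v)*5))*(-145 + v) = (v + (v + 10*v))*(-145 + v) = (v + 11*v)*(-145 + v) = (12*v)*(-145 + v) = 12*v*(-145 + v))
1/(((3037 - 1*1181) + h(-98)) + 892) = 1/(((3037 - 1*1181) + 12*(-98)*(-145 - 98)) + 892) = 1/(((3037 - 1181) + 12*(-98)*(-243)) + 892) = 1/((1856 + 285768) + 892) = 1/(287624 + 892) = 1/288516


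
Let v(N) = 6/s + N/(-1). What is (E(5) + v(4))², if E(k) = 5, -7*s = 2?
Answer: 400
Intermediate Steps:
s = -2/7 (s = -⅐*2 = -2/7 ≈ -0.28571)
v(N) = -21 - N (v(N) = 6/(-2/7) + N/(-1) = 6*(-7/2) + N*(-1) = -21 - N)
(E(5) + v(4))² = (5 + (-21 - 1*4))² = (5 + (-21 - 4))² = (5 - 25)² = (-20)² = 400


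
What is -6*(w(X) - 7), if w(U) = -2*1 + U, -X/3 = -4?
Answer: -18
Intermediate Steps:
X = 12 (X = -3*(-4) = 12)
w(U) = -2 + U
-6*(w(X) - 7) = -6*((-2 + 12) - 7) = -6*(10 - 7) = -6*3 = -18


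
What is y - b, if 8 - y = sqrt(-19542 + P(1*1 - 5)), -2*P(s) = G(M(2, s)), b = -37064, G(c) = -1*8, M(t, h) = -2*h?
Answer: 37072 - I*sqrt(19538) ≈ 37072.0 - 139.78*I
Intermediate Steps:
G(c) = -8
P(s) = 4 (P(s) = -1/2*(-8) = 4)
y = 8 - I*sqrt(19538) (y = 8 - sqrt(-19542 + 4) = 8 - sqrt(-19538) = 8 - I*sqrt(19538) ≈ 8.0 - 139.78*I)
y - b = (8 - I*sqrt(19538)) - 1*(-37064) = (8 - I*sqrt(19538)) + 37064 = 37072 - I*sqrt(19538)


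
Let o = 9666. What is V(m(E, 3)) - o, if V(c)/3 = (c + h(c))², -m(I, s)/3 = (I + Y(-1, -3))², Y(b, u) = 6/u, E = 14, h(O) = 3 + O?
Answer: 2214297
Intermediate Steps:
m(I, s) = -3*(-2 + I)² (m(I, s) = -3*(I + 6/(-3))² = -3*(I + 6*(-⅓))² = -3*(I - 2)² = -3*(-2 + I)²)
V(c) = 3*(3 + 2*c)² (V(c) = 3*(c + (3 + c))² = 3*(3 + 2*c)²)
V(m(E, 3)) - o = 3*(3 + 2*(-3*(-2 + 14)²))² - 1*9666 = 3*(3 + 2*(-3*12²))² - 9666 = 3*(3 + 2*(-3*144))² - 9666 = 3*(3 + 2*(-432))² - 9666 = 3*(3 - 864)² - 9666 = 3*(-861)² - 9666 = 3*741321 - 9666 = 2223963 - 9666 = 2214297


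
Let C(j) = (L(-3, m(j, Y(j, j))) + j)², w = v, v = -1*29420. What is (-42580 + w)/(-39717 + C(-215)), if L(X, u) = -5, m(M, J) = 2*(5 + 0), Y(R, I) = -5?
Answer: -72000/8683 ≈ -8.2921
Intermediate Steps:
v = -29420
w = -29420
m(M, J) = 10 (m(M, J) = 2*5 = 10)
C(j) = (-5 + j)²
(-42580 + w)/(-39717 + C(-215)) = (-42580 - 29420)/(-39717 + (-5 - 215)²) = -72000/(-39717 + (-220)²) = -72000/(-39717 + 48400) = -72000/8683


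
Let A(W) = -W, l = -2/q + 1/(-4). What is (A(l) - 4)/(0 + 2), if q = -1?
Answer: -23/8 ≈ -2.8750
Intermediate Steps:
l = 7/4 (l = -2/(-1) + 1/(-4) = -2*(-1) + 1*(-¼) = 2 - ¼ = 7/4 ≈ 1.7500)
(A(l) - 4)/(0 + 2) = (-1*7/4 - 4)/(0 + 2) = (-7/4 - 4)/2 = -23/4*½ = -23/8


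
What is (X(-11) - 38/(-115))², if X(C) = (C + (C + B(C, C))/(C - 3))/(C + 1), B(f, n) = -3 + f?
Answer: 16248961/10368400 ≈ 1.5672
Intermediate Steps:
X(C) = (C + (-3 + 2*C)/(-3 + C))/(1 + C) (X(C) = (C + (C + (-3 + C))/(C - 3))/(C + 1) = (C + (-3 + 2*C)/(-3 + C))/(1 + C))
(X(-11) - 38/(-115))² = ((3 - 11 - 1*(-11)²)/(3 - 1*(-11)² + 2*(-11)) - 38/(-115))² = ((3 - 11 - 1*121)/(3 - 1*121 - 22) - 38*(-1/115))² = ((3 - 11 - 121)/(3 - 121 - 22) + 38/115)² = (-129/(-140) + 38/115)² = (-1/140*(-129) + 38/115)² = (129/140 + 38/115)² = (4031/3220)² = 16248961/10368400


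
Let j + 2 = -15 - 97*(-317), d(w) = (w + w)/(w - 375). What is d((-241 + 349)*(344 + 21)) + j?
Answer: 80000652/2603 ≈ 30734.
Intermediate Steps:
d(w) = 2*w/(-375 + w) (d(w) = (2*w)/(-375 + w) = 2*w/(-375 + w))
j = 30732 (j = -2 + (-15 - 97*(-317)) = -2 + (-15 + 30749) = -2 + 30734 = 30732)
d((-241 + 349)*(344 + 21)) + j = 2*((-241 + 349)*(344 + 21))/(-375 + (-241 + 349)*(344 + 21)) + 30732 = 2*(108*365)/(-375 + 108*365) + 30732 = 2*39420/(-375 + 39420) + 30732 = 2*39420/39045 + 30732 = 2*39420*(1/39045) + 30732 = 5256/2603 + 30732 = 80000652/2603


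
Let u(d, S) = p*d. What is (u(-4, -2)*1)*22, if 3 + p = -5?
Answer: 704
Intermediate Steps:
p = -8 (p = -3 - 5 = -8)
u(d, S) = -8*d
(u(-4, -2)*1)*22 = (-8*(-4)*1)*22 = (32*1)*22 = 32*22 = 704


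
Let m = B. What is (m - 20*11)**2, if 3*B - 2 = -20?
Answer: 51076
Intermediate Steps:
B = -6 (B = 2/3 + (1/3)*(-20) = 2/3 - 20/3 = -6)
m = -6
(m - 20*11)**2 = (-6 - 20*11)**2 = (-6 - 220)**2 = (-226)**2 = 51076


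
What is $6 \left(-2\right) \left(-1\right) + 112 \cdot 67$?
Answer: $7516$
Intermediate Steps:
$6 \left(-2\right) \left(-1\right) + 112 \cdot 67 = \left(-12\right) \left(-1\right) + 7504 = 12 + 7504 = 7516$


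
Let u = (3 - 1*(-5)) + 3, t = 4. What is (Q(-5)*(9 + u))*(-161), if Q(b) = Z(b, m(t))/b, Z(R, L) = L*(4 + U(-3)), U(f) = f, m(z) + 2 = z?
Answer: 1288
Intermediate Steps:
m(z) = -2 + z
Z(R, L) = L (Z(R, L) = L*(4 - 3) = L*1 = L)
u = 11 (u = (3 + 5) + 3 = 8 + 3 = 11)
Q(b) = 2/b (Q(b) = (-2 + 4)/b = 2/b)
(Q(-5)*(9 + u))*(-161) = ((2/(-5))*(9 + 11))*(-161) = ((2*(-⅕))*20)*(-161) = -⅖*20*(-161) = -8*(-161) = 1288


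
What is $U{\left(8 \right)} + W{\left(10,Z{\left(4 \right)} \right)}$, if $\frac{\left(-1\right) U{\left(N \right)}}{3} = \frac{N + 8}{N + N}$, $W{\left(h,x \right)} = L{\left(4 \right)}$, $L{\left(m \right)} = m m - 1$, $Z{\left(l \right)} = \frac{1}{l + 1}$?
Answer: $12$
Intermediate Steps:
$Z{\left(l \right)} = \frac{1}{1 + l}$
$L{\left(m \right)} = -1 + m^{2}$ ($L{\left(m \right)} = m^{2} - 1 = -1 + m^{2}$)
$W{\left(h,x \right)} = 15$ ($W{\left(h,x \right)} = -1 + 4^{2} = -1 + 16 = 15$)
$U{\left(N \right)} = - \frac{3 \left(8 + N\right)}{2 N}$ ($U{\left(N \right)} = - 3 \frac{N + 8}{N + N} = - 3 \frac{8 + N}{2 N} = - \frac{3 \left(8 + N\right)}{2 N}$)
$U{\left(8 \right)} + W{\left(10,Z{\left(4 \right)} \right)} = \left(- \frac{3}{2} - \frac{12}{8}\right) + 15 = \left(- \frac{3}{2} - \frac{3}{2}\right) + 15 = -3 + 15 = 12$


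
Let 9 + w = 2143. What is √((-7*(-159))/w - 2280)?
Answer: I*√10380644538/2134 ≈ 47.744*I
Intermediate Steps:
w = 2134 (w = -9 + 2143 = 2134)
√((-7*(-159))/w - 2280) = √(-7*(-159)/2134 - 2280) = √(1113*(1/2134) - 2280) = √(1113/2134 - 2280) = √(-4864407/2134) = I*√10380644538/2134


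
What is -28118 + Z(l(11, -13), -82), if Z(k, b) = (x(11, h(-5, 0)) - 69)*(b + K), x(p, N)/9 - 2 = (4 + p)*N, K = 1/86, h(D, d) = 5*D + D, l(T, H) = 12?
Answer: 26498003/86 ≈ 3.0812e+5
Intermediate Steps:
h(D, d) = 6*D
K = 1/86 ≈ 0.011628
x(p, N) = 18 + 9*N*(4 + p) (x(p, N) = 18 + 9*((4 + p)*N) = 18 + 9*(N*(4 + p)) = 18 + 9*N*(4 + p))
Z(k, b) = -4101/86 - 4101*b (Z(k, b) = ((18 + 36*(6*(-5)) + 9*(6*(-5))*11) - 69)*(b + 1/86) = ((18 + 36*(-30) + 9*(-30)*11) - 69)*(1/86 + b) = ((18 - 1080 - 2970) - 69)*(1/86 + b) = (-4032 - 69)*(1/86 + b) = -4101*(1/86 + b) = -4101/86 - 4101*b)
-28118 + Z(l(11, -13), -82) = -28118 + (-4101/86 - 4101*(-82)) = -28118 + (-4101/86 + 336282) = -28118 + 28916151/86 = 26498003/86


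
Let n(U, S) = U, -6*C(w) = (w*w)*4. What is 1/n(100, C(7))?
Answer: 1/100 ≈ 0.010000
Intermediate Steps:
C(w) = -2*w**2/3 (C(w) = -w*w*4/6 = -w**2*4/6 = -2*w**2/3)
1/n(100, C(7)) = 1/100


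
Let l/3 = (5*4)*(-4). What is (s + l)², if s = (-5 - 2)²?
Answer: 36481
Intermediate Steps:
l = -240 (l = 3*((5*4)*(-4)) = 3*(20*(-4)) = 3*(-80) = -240)
s = 49 (s = (-7)² = 49)
(s + l)² = (49 - 240)² = (-191)² = 36481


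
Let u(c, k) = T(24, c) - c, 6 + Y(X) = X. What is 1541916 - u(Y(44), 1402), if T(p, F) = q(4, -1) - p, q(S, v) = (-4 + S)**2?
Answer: 1541978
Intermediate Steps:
T(p, F) = -p (T(p, F) = (-4 + 4)**2 - p = 0**2 - p = 0 - p = -p)
Y(X) = -6 + X
u(c, k) = -24 - c (u(c, k) = -1*24 - c = -24 - c)
1541916 - u(Y(44), 1402) = 1541916 - (-24 - (-6 + 44)) = 1541916 - (-24 - 1*38) = 1541916 - (-24 - 38) = 1541916 - 1*(-62) = 1541916 + 62 = 1541978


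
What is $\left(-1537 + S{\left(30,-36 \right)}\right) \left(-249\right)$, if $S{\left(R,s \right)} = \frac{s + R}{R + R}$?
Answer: $\frac{3827379}{10} \approx 3.8274 \cdot 10^{5}$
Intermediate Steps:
$S{\left(R,s \right)} = \frac{R + s}{2 R}$
$\left(-1537 + S{\left(30,-36 \right)}\right) \left(-249\right) = \left(-1537 + \frac{30 - 36}{2 \cdot 30}\right) \left(-249\right) = \left(-1537 + \frac{1}{2} \cdot \frac{1}{30} \left(-6\right)\right) \left(-249\right) = \left(-1537 - \frac{1}{10}\right) \left(-249\right) = \left(- \frac{15371}{10}\right) \left(-249\right) = \frac{3827379}{10}$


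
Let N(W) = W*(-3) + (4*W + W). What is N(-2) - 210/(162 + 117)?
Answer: -442/93 ≈ -4.7527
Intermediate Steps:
N(W) = 2*W (N(W) = -3*W + 5*W = 2*W)
N(-2) - 210/(162 + 117) = 2*(-2) - 210/(162 + 117) = -4 - 210/279 = -4 - 1*70/93 = -4 - 70/93 = -442/93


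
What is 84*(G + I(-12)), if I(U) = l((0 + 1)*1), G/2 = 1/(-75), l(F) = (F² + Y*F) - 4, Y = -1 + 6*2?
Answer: 16744/25 ≈ 669.76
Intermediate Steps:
Y = 11 (Y = -1 + 12 = 11)
l(F) = -4 + F² + 11*F (l(F) = (F² + 11*F) - 4 = -4 + F² + 11*F)
G = -2/75 (G = 2/(-75) = 2*(-1/75) = -2/75 ≈ -0.026667)
I(U) = 8 (I(U) = -4 + ((0 + 1)*1)² + 11*((0 + 1)*1) = -4 + (1*1)² + 11*(1*1) = -4 + 1² + 11*1 = -4 + 1 + 11 = 8)
84*(G + I(-12)) = 84*(-2/75 + 8) = 84*(598/75) = 16744/25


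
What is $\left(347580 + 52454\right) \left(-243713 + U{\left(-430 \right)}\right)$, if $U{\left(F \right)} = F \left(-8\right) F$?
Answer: $-689223779042$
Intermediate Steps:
$U{\left(F \right)} = - 8 F^{2}$ ($U{\left(F \right)} = - 8 F F = - 8 F^{2}$)
$\left(347580 + 52454\right) \left(-243713 + U{\left(-430 \right)}\right) = \left(347580 + 52454\right) \left(-243713 - 8 \left(-430\right)^{2}\right) = 400034 \left(-243713 - 1479200\right) = 400034 \left(-1722913\right) = -689223779042$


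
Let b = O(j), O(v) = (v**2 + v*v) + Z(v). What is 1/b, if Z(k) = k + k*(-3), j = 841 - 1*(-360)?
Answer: 1/2882400 ≈ 3.4693e-7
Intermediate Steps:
j = 1201 (j = 841 + 360 = 1201)
Z(k) = -2*k (Z(k) = k - 3*k = -2*k)
O(v) = -2*v + 2*v**2 (O(v) = (v**2 + v*v) - 2*v = (v**2 + v**2) - 2*v = 2*v**2 - 2*v = -2*v + 2*v**2)
b = 2882400 (b = 2*1201*(-1 + 1201) = 2*1201*1200 = 2882400)
1/b = 1/2882400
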